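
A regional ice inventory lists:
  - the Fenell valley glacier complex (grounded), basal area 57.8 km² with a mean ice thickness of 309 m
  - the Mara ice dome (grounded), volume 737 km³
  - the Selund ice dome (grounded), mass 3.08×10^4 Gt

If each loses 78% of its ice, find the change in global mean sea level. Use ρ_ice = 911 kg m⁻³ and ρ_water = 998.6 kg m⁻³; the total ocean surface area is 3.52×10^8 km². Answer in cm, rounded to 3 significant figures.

≈ 6.99 cm

Fenell: ice volume = 57.8 km² × 309 m = 17.86 km³; 0.78 × 17.86 × (911/998.6) = 12.71 km³ of water.
Mara: 0.78 × 737 km³ × (911/998.6) = 524.4 km³ of water.
Selund: 0.78 × 3.08×10^4 Gt = 2.402×10^16 kg; dividing by ρ_w = 998.6 kg m⁻³ gives 2.406×10^13 m³ of water.
Total added water ≈ 2.459×10^13 m³ over 3.52×10^14 m² → Δh = 0.0699 m = 6.99 cm.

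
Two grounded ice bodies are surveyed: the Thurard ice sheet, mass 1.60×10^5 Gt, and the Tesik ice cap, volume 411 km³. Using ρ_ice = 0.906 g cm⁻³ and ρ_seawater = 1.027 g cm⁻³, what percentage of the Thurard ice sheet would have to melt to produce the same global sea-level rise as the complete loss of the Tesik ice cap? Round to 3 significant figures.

Equal sea-level rise means equal mass of meltwater, i.e. equal mass of ice lost.
Ice mass of Tesik: 3.724×10^14 kg; ice mass of Thurard: 1.600×10^17 kg.
Fraction required = 3.724×10^14 / 1.600×10^17 = 2.33×10^-3 → 0.233 %.

≈ 0.233 %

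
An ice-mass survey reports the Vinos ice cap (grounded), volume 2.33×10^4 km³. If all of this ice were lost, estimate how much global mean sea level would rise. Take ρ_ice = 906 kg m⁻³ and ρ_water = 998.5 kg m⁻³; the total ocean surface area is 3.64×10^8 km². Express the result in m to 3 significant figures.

Vinos: 2.33×10^4 km³ × (906/998.5) = 2.114×10^4 km³ of water.
Spread over 3.64×10^14 m² of ocean, Δh = 2.114×10^13 / 3.64×10^14 = 0.0581 m.

≈ 0.0581 m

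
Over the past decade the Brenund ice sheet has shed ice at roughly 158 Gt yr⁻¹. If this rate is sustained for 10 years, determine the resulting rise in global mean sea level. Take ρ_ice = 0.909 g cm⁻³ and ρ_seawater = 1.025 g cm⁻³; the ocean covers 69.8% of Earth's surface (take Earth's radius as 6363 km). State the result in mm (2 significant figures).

Total mass lost = 158 Gt/yr × 10 yr = 1580 Gt = 1.580×10^15 kg.
ρ_w = 1.025 g cm⁻³ = 1025 kg m⁻³, so water volume = 1.580×10^15 / 1025 = 1.541×10^12 m³.
Δh = 1.541×10^12 / 3.55×10^14 = 4.34×10^-3 m = 4.3 mm.

≈ 4.3 mm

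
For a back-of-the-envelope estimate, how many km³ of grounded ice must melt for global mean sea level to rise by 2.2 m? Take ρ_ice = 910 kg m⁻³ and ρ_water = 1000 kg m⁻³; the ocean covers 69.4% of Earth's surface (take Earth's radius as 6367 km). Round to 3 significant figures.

≈ 8.55×10^5 km³

Required water volume = Δh × A = 2.2 m × 3.54×10^14 m² = 7.778×10^14 m³ = 7.778×10^5 km³.
Ice volume = water volume × ρ_w/ρ_ice = 7.778×10^5 × 1000/910 = 8.55×10^5 km³.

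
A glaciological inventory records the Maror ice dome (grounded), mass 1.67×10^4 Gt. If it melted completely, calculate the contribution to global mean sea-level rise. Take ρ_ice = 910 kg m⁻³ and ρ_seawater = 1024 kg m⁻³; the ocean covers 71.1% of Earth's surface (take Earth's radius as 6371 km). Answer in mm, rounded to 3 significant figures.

Maror: 1.67×10^4 Gt = 1.670×10^16 kg; dividing by ρ_w = 1024 kg m⁻³ gives 1.631×10^13 m³ of water.
Spread over 3.63×10^14 m² of ocean, Δh = 1.631×10^13 / 3.63×10^14 = 0.0450 m = 45.0 mm.

≈ 45.0 mm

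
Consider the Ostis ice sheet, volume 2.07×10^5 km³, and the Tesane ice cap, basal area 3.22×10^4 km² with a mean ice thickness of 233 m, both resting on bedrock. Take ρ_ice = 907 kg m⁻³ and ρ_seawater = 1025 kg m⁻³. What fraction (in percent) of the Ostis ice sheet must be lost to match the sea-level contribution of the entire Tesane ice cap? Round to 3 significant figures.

Equal sea-level rise means equal mass of meltwater, i.e. equal mass of ice lost.
Ice mass of Tesane: 6.805×10^15 kg; ice mass of Ostis: 1.877×10^17 kg.
Fraction required = 6.805×10^15 / 1.877×10^17 = 0.0362 → 3.62 %.

≈ 3.62 %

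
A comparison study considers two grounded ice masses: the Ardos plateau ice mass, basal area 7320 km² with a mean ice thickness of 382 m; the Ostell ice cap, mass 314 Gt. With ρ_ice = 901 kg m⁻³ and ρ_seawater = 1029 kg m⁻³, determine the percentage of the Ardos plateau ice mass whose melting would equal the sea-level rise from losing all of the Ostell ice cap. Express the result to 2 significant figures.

Equal sea-level rise means equal mass of meltwater, i.e. equal mass of ice lost.
Ice mass of Ostell: 3.140×10^14 kg; ice mass of Ardos: 2.519×10^15 kg.
Fraction required = 3.140×10^14 / 2.519×10^15 = 0.125 → 12 %.

≈ 12 %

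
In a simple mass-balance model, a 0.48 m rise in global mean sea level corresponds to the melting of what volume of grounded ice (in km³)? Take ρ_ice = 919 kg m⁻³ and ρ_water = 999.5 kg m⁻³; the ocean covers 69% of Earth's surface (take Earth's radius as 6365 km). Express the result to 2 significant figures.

Required water volume = Δh × A = 0.48 m × 3.51×10^14 m² = 1.686×10^14 m³ = 1.686×10^5 km³.
Ice volume = water volume × ρ_w/ρ_ice = 1.686×10^5 × 999.5/919 = 1.8×10^5 km³.

≈ 1.8×10^5 km³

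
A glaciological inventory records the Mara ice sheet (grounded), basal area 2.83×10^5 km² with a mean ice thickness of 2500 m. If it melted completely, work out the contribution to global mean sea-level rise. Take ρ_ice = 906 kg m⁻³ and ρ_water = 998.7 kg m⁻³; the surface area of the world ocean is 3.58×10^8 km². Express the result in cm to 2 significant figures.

≈ 180 cm

Mara: ice volume = 2.83×10^5 km² × 2500 m = 7.075×10^5 km³; 7.075×10^5 × (906/998.7) = 6.418×10^5 km³ of water.
Spread over 3.58×10^14 m² of ocean, Δh = 6.418×10^14 / 3.58×10^14 = 1.79 m = 180 cm.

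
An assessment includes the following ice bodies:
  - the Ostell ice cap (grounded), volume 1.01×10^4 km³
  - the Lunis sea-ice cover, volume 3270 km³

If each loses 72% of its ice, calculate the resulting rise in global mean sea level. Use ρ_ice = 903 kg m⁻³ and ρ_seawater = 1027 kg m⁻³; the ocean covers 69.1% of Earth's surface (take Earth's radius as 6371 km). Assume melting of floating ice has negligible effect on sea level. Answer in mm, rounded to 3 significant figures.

Ostell: 0.72 × 1.01×10^4 km³ × (903/1027) = 6394 km³ of water.
The Lunis sea-ice cover is floating and already displaces its own weight of water, so its melt adds essentially nothing to sea level.
Total added water ≈ 6.394×10^12 m³ over 3.52×10^14 m² → Δh = 0.0181 m = 18.1 mm.

≈ 18.1 mm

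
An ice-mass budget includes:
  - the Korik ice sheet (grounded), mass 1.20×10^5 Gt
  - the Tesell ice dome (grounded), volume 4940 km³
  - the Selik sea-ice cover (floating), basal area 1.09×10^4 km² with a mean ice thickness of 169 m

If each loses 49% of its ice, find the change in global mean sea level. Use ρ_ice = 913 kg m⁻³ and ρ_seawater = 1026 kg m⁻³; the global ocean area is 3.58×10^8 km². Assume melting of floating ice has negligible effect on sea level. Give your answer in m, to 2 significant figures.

≈ 0.17 m

Korik: 0.49 × 1.20×10^5 Gt = 5.880×10^16 kg; dividing by ρ_w = 1026 kg m⁻³ gives 5.731×10^13 m³ of water.
Tesell: 0.49 × 4940 km³ × (913/1026) = 2154 km³ of water.
The Selik sea-ice cover is floating and already displaces its own weight of water, so its melt adds essentially nothing to sea level.
Total added water ≈ 5.946×10^13 m³ over 3.58×10^14 m² → Δh = 0.166 m.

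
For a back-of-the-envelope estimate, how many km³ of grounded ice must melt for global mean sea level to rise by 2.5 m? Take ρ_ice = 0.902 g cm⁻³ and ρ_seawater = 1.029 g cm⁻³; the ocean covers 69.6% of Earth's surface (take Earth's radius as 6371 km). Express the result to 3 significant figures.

Required water volume = Δh × A = 2.5 m × 3.55×10^14 m² = 8.875×10^14 m³ = 8.875×10^5 km³.
Ice volume = water volume × ρ_w/ρ_ice = 8.875×10^5 × 1029/902 = 1.01×10^6 km³.

≈ 1.01×10^6 km³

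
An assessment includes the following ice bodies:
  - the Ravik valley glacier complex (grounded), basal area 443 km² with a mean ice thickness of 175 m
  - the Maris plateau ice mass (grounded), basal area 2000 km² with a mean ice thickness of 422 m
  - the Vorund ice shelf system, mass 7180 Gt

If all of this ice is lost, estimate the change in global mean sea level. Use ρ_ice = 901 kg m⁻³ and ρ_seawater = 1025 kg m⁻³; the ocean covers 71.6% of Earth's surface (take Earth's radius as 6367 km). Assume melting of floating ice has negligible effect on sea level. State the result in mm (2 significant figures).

Ravik: ice volume = 443 km² × 175 m = 77.53 km³; 77.53 × (901/1025) = 68.15 km³ of water.
Maris: ice volume = 2000 km² × 422 m = 844.0 km³; 844.0 × (901/1025) = 741.9 km³ of water.
The Vorund ice shelf system is floating and already displaces its own weight of water, so its melt adds essentially nothing to sea level.
Total added water ≈ 8.100×10^11 m³ over 3.65×10^14 m² → Δh = 2.22×10^-3 m = 2.2 mm.

≈ 2.2 mm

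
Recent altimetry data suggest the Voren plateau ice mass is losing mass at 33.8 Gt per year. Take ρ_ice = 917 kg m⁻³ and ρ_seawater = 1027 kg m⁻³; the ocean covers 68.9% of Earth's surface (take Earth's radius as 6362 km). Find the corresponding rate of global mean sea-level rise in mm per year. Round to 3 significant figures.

ρ_w = 1027 kg m⁻³. Annual water volume added = 33.8 Gt / ρ_w = 3.380×10^13 kg / 1027 kg m⁻³ = 3.291×10^10 m³.
Δh per year = 3.291×10^10 / 3.50×10^14 = 9.39×10^-5 m = 0.0939 mm.

≈ 0.0939 mm/yr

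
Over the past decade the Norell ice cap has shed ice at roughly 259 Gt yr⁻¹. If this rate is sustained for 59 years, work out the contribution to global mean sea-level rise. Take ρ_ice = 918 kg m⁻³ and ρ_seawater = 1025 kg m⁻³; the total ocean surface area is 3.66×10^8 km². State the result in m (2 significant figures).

≈ 0.041 m

Total mass lost = 259 Gt/yr × 59 yr = 1.528×10^4 Gt = 1.528×10^16 kg.
ρ_w = 1025 kg m⁻³, so water volume = 1.528×10^16 / 1025 = 1.491×10^13 m³.
Δh = 1.491×10^13 / 3.66×10^14 = 0.0407 m.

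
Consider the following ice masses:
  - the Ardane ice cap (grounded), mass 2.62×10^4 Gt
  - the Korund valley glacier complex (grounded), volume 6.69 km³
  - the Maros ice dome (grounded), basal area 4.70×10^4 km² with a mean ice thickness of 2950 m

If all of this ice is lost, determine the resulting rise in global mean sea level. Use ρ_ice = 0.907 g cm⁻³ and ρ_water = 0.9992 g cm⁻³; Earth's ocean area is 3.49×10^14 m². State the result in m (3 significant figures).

Ardane: 2.62×10^4 Gt = 2.620×10^16 kg; dividing by ρ_w = 0.9992 g cm⁻³ = 999.2 kg m⁻³ gives 2.622×10^13 m³ of water.
Korund: 6.69 km³ × (907/999.2) = 6.073 km³ of water.
Maros: ice volume = 4.70×10^4 km² × 2950 m = 1.386×10^5 km³; 1.386×10^5 × (907/999.2) = 1.259×10^5 km³ of water.
Total added water ≈ 1.521×10^14 m³ over 3.49×10^14 m² → Δh = 0.436 m.

≈ 0.436 m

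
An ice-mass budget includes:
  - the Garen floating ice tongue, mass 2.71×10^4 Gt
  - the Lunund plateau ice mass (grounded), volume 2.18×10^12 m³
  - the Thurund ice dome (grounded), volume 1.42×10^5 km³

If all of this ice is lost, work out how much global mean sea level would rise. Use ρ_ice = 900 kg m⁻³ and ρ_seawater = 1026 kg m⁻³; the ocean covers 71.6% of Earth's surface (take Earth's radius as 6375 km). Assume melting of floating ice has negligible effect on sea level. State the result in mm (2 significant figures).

The Garen floating ice tongue is floating and already displaces its own weight of water, so its melt adds essentially nothing to sea level.
Lunund: 2.18×10^12 m³ × (900/1026) = 1.912×10^12 m³ of water.
Thurund: 1.42×10^5 km³ × (900/1026) = 1.246×10^5 km³ of water.
Total added water ≈ 1.265×10^14 m³ over 3.66×10^14 m² → Δh = 0.346 m = 350 mm.

≈ 350 mm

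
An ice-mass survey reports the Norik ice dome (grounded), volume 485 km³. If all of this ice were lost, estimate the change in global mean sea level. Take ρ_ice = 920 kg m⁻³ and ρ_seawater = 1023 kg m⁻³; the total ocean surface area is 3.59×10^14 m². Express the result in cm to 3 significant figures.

Norik: 485 km³ × (920/1023) = 436.2 km³ of water.
Spread over 3.59×10^14 m² of ocean, Δh = 4.362×10^11 / 3.59×10^14 = 1.21×10^-3 m = 0.121 cm.

≈ 0.121 cm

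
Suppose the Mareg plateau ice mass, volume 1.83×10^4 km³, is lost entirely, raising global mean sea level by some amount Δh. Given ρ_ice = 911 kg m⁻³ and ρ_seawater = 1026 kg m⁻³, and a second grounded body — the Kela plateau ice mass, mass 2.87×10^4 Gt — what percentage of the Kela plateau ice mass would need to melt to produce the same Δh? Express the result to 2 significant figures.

Equal sea-level rise means equal mass of meltwater, i.e. equal mass of ice lost.
Ice mass of Mareg: 1.667×10^16 kg; ice mass of Kela: 2.870×10^16 kg.
Fraction required = 1.667×10^16 / 2.870×10^16 = 0.581 → 58 %.

≈ 58 %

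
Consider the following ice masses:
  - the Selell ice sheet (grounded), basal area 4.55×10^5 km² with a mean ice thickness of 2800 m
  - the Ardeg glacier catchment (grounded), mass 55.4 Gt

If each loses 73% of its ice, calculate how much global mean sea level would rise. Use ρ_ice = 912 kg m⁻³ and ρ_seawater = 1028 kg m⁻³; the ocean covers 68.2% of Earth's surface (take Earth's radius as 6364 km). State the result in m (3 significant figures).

Selell: ice volume = 4.55×10^5 km² × 2800 m = 1.274×10^6 km³; 0.73 × 1.274×10^6 × (912/1028) = 8.251×10^5 km³ of water.
Ardeg: 0.73 × 55.4 Gt = 4.044×10^13 kg; dividing by ρ_w = 1028 kg m⁻³ gives 3.934×10^10 m³ of water.
Total added water ≈ 8.251×10^14 m³ over 3.47×10^14 m² → Δh = 2.38 m.

≈ 2.38 m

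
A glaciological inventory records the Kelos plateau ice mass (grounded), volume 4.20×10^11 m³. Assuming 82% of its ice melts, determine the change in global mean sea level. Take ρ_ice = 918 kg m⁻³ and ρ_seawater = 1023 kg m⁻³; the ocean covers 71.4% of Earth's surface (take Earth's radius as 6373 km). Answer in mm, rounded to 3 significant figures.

Kelos: 0.82 × 4.20×10^11 m³ × (918/1023) = 3.091×10^11 m³ of water.
Spread over 3.64×10^14 m² of ocean, Δh = 3.091×10^11 / 3.64×10^14 = 8.48×10^-4 m = 0.848 mm.

≈ 0.848 mm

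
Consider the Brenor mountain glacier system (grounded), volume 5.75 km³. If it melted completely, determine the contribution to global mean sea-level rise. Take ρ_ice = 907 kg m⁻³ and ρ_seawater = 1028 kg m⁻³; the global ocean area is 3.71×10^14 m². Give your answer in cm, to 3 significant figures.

≈ 1.37×10^-3 cm

Brenor: 5.75 km³ × (907/1028) = 5.073 km³ of water.
Spread over 3.71×10^14 m² of ocean, Δh = 5.073×10^9 / 3.71×10^14 = 1.37×10^-5 m = 1.37×10^-3 cm.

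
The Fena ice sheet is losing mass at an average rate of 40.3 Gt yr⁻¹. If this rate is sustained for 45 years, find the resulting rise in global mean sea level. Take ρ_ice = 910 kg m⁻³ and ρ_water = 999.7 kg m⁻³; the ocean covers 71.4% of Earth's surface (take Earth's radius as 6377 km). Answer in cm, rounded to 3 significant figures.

Total mass lost = 40.3 Gt/yr × 45 yr = 1813 Gt = 1.814×10^15 kg.
ρ_w = 999.7 kg m⁻³, so water volume = 1.814×10^15 / 999.7 = 1.814×10^12 m³.
Δh = 1.814×10^12 / 3.65×10^14 = 4.97×10^-3 m = 0.497 cm.

≈ 0.497 cm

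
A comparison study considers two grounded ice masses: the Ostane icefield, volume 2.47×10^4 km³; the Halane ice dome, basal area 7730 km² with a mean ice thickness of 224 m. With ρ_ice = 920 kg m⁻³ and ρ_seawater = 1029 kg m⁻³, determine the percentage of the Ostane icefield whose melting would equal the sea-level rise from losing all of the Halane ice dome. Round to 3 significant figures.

≈ 7.01 %

Equal sea-level rise means equal mass of meltwater, i.e. equal mass of ice lost.
Ice mass of Halane: 1.593×10^15 kg; ice mass of Ostane: 2.272×10^16 kg.
Fraction required = 1.593×10^15 / 2.272×10^16 = 0.0701 → 7.01 %.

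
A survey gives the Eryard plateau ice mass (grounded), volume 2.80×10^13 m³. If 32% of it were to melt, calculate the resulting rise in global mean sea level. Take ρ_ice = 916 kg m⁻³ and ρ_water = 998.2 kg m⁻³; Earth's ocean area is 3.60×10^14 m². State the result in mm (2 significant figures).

≈ 23 mm

Eryard: 0.32 × 2.80×10^13 m³ × (916/998.2) = 8.222×10^12 m³ of water.
Spread over 3.60×10^14 m² of ocean, Δh = 8.222×10^12 / 3.60×10^14 = 0.0228 m = 23 mm.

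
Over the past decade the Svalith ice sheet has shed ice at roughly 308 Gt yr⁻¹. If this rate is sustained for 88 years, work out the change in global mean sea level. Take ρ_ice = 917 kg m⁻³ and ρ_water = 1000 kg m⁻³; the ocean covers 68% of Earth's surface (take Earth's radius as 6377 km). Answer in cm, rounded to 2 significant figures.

Total mass lost = 308 Gt/yr × 88 yr = 2.710×10^4 Gt = 2.710×10^16 kg.
ρ_w = 1000 kg m⁻³, so water volume = 2.710×10^16 / 1000 = 2.710×10^13 m³.
Δh = 2.710×10^13 / 3.47×10^14 = 0.0780 m = 7.8 cm.

≈ 7.8 cm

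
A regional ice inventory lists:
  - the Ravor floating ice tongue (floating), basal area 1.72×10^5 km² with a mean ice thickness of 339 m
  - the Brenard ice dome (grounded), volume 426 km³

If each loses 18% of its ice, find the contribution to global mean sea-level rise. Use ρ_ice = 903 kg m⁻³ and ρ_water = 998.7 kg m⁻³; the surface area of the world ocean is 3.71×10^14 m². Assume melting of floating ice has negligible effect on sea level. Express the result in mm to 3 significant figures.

≈ 0.187 mm

The Ravor floating ice tongue is floating and already displaces its own weight of water, so its melt adds essentially nothing to sea level.
Brenard: 0.18 × 426 km³ × (903/998.7) = 69.33 km³ of water.
Total added water ≈ 6.933×10^10 m³ over 3.71×10^14 m² → Δh = 1.87×10^-4 m = 0.187 mm.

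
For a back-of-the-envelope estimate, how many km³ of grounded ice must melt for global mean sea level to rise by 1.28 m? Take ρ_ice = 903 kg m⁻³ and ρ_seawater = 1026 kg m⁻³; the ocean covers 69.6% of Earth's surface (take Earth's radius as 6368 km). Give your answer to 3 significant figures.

Required water volume = Δh × A = 1.28 m × 3.55×10^14 m² = 4.540×10^14 m³ = 4.540×10^5 km³.
Ice volume = water volume × ρ_w/ρ_ice = 4.540×10^5 × 1026/903 = 5.16×10^5 km³.

≈ 5.16×10^5 km³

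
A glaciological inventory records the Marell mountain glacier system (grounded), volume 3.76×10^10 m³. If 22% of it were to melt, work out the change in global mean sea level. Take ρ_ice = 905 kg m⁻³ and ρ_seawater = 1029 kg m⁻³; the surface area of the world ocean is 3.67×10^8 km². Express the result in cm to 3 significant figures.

Marell: 0.22 × 3.76×10^10 m³ × (905/1029) = 7.275×10^9 m³ of water.
Spread over 3.67×10^14 m² of ocean, Δh = 7.275×10^9 / 3.67×10^14 = 1.98×10^-5 m = 1.98×10^-3 cm.

≈ 1.98×10^-3 cm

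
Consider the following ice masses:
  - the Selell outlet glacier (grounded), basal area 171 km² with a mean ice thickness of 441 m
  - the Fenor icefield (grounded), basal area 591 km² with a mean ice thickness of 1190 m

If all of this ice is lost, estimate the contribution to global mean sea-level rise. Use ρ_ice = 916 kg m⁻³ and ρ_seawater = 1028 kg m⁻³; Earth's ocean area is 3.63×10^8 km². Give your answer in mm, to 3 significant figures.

Selell: ice volume = 171 km² × 441 m = 75.41 km³; 75.41 × (916/1028) = 67.20 km³ of water.
Fenor: ice volume = 591 km² × 1190 m = 703.3 km³; 703.3 × (916/1028) = 626.7 km³ of water.
Total added water ≈ 6.939×10^11 m³ over 3.63×10^14 m² → Δh = 1.91×10^-3 m = 1.91 mm.

≈ 1.91 mm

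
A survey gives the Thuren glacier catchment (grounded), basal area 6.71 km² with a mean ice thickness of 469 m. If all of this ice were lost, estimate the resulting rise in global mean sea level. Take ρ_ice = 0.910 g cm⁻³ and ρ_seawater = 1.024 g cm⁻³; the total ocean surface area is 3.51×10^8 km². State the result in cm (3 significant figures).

Thuren: ice volume = 6.71 km² × 469 m = 3.147 km³; 3.147 × (910/1024) = 2.797 km³ of water.
Spread over 3.51×10^14 m² of ocean, Δh = 2.797×10^9 / 3.51×10^14 = 7.97×10^-6 m = 7.97×10^-4 cm.

≈ 7.97×10^-4 cm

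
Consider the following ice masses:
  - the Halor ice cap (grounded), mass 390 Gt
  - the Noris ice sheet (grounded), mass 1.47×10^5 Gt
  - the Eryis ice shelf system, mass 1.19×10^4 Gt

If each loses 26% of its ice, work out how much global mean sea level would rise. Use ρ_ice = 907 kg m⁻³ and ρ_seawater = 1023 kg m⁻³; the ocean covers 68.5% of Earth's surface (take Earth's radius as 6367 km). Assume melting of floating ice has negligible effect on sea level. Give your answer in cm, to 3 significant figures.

Halor: 0.26 × 390 Gt = 1.014×10^14 kg; dividing by ρ_w = 1023 kg m⁻³ gives 9.912×10^10 m³ of water.
Noris: 0.26 × 1.47×10^5 Gt = 3.822×10^16 kg; dividing by ρ_w = 1023 kg m⁻³ gives 3.736×10^13 m³ of water.
The Eryis ice shelf system is floating and already displaces its own weight of water, so its melt adds essentially nothing to sea level.
Total added water ≈ 3.746×10^13 m³ over 3.49×10^14 m² → Δh = 0.107 m = 10.7 cm.

≈ 10.7 cm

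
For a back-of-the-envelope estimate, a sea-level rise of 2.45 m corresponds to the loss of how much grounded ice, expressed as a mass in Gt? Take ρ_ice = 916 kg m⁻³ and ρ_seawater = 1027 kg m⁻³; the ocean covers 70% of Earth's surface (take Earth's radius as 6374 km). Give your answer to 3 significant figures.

≈ 8.99×10^5 Gt

Required water volume = Δh × A = 2.45 m × 3.57×10^14 m² = 8.756×10^14 m³.
ρ_w = 1027 kg m⁻³, so the mass of water = 8.756×10^14 m³ × 1027 kg m⁻³ = 8.992×10^17 kg = 8.99×10^5 Gt (and the same mass of ice, by conservation).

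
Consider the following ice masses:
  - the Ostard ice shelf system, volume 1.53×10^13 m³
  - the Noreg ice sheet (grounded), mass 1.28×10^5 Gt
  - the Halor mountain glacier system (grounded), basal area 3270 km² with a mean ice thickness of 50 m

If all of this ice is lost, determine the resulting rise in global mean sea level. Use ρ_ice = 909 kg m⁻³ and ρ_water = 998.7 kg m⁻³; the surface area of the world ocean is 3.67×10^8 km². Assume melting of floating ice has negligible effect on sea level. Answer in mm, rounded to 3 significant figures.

The Ostard ice shelf system is floating and already displaces its own weight of water, so its melt adds essentially nothing to sea level.
Noreg: 1.28×10^5 Gt = 1.280×10^17 kg; dividing by ρ_w = 998.7 kg m⁻³ gives 1.282×10^14 m³ of water.
Halor: ice volume = 3270 km² × 50 m = 163.5 km³; 163.5 × (909/998.7) = 148.8 km³ of water.
Total added water ≈ 1.283×10^14 m³ over 3.67×10^14 m² → Δh = 0.350 m = 350 mm.

≈ 350 mm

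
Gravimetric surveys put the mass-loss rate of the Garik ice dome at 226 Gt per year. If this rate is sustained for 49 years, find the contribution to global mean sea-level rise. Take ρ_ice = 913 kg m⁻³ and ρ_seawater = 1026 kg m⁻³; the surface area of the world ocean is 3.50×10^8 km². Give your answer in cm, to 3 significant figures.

Total mass lost = 226 Gt/yr × 49 yr = 1.107×10^4 Gt = 1.107×10^16 kg.
ρ_w = 1026 kg m⁻³, so water volume = 1.107×10^16 / 1026 = 1.079×10^13 m³.
Δh = 1.079×10^13 / 3.50×10^14 = 0.0308 m = 3.08 cm.

≈ 3.08 cm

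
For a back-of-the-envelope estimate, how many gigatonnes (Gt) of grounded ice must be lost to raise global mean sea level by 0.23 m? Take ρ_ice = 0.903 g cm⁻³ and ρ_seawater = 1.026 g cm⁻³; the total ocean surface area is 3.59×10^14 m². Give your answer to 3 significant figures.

Required water volume = Δh × A = 0.23 m × 3.59×10^14 m² = 8.257×10^13 m³.
ρ_w = 1.026 g cm⁻³ = 1026 kg m⁻³, so the mass of water = 8.257×10^13 m³ × 1026 kg m⁻³ = 8.472×10^16 kg = 8.47×10^4 Gt (and the same mass of ice, by conservation).

≈ 8.47×10^4 Gt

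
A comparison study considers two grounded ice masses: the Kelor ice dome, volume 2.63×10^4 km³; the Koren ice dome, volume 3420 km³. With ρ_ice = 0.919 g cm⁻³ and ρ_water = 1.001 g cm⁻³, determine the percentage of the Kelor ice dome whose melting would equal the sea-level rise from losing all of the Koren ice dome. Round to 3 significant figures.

≈ 13.0 %

Equal sea-level rise means equal mass of meltwater, i.e. equal mass of ice lost.
Ice mass of Koren: 3.143×10^15 kg; ice mass of Kelor: 2.417×10^16 kg.
Fraction required = 3.143×10^15 / 2.417×10^16 = 0.130 → 13.0 %.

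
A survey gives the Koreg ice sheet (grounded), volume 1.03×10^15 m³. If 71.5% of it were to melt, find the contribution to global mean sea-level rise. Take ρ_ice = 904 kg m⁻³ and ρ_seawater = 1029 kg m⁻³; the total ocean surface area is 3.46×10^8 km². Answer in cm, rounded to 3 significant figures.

Koreg: 0.715 × 1.03×10^15 m³ × (904/1029) = 6.470×10^14 m³ of water.
Spread over 3.46×10^14 m² of ocean, Δh = 6.470×10^14 / 3.46×10^14 = 1.87 m = 187 cm.

≈ 187 cm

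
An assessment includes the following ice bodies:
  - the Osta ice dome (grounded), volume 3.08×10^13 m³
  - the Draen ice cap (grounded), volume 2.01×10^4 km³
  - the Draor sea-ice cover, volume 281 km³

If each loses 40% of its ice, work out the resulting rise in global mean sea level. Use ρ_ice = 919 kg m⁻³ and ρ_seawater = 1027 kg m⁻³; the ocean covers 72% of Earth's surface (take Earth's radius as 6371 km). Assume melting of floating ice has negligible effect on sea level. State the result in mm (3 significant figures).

≈ 49.6 mm

Osta: 0.4 × 3.08×10^13 m³ × (919/1027) = 1.102×10^13 m³ of water.
Draen: 0.4 × 2.01×10^4 km³ × (919/1027) = 7195 km³ of water.
The Draor sea-ice cover is floating and already displaces its own weight of water, so its melt adds essentially nothing to sea level.
Total added water ≈ 1.822×10^13 m³ over 3.67×10^14 m² → Δh = 0.0496 m = 49.6 mm.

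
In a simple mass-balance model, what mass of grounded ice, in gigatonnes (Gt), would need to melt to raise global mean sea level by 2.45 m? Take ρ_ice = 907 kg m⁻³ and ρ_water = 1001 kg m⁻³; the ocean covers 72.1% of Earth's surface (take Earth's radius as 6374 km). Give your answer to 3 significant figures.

Required water volume = Δh × A = 2.45 m × 3.68×10^14 m² = 9.019×10^14 m³.
ρ_w = 1001 kg m⁻³, so the mass of water = 9.019×10^14 m³ × 1001 kg m⁻³ = 9.028×10^17 kg = 9.03×10^5 Gt (and the same mass of ice, by conservation).

≈ 9.03×10^5 Gt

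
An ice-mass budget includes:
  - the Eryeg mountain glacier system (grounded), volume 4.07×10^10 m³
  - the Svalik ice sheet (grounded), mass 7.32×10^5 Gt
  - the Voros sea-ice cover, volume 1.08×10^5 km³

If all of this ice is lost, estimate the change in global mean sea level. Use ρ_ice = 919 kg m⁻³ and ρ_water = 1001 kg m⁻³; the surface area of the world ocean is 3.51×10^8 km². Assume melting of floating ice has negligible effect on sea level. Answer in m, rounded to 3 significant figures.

Eryeg: 4.07×10^10 m³ × (919/1001) = 3.737×10^10 m³ of water.
Svalik: 7.32×10^5 Gt = 7.320×10^17 kg; dividing by ρ_w = 1001 kg m⁻³ gives 7.313×10^14 m³ of water.
The Voros sea-ice cover is floating and already displaces its own weight of water, so its melt adds essentially nothing to sea level.
Total added water ≈ 7.313×10^14 m³ over 3.51×10^14 m² → Δh = 2.08 m.

≈ 2.08 m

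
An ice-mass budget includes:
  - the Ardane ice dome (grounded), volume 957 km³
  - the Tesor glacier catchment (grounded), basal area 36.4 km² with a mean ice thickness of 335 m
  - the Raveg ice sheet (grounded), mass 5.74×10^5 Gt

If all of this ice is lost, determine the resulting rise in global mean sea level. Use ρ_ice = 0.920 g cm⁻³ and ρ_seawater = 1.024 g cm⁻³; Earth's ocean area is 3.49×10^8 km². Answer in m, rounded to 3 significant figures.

Ardane: 957 km³ × (920/1024) = 859.8 km³ of water.
Tesor: ice volume = 36.4 km² × 335 m = 12.19 km³; 12.19 × (920/1024) = 10.96 km³ of water.
Raveg: 5.74×10^5 Gt = 5.740×10^17 kg; dividing by ρ_w = 1.024 g cm⁻³ = 1024 kg m⁻³ gives 5.605×10^14 m³ of water.
Total added water ≈ 5.614×10^14 m³ over 3.49×10^14 m² → Δh = 1.61 m.

≈ 1.61 m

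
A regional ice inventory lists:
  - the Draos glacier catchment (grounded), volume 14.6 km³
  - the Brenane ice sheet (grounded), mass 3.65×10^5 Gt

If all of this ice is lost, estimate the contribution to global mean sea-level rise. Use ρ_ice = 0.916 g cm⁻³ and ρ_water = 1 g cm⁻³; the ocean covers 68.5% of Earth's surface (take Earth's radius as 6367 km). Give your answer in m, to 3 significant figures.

Draos: 14.6 km³ × (916/1000) = 13.37 km³ of water.
Brenane: 3.65×10^5 Gt = 3.650×10^17 kg; dividing by ρ_w = 1 g cm⁻³ = 1000 kg m⁻³ gives 3.650×10^14 m³ of water.
Total added water ≈ 3.650×10^14 m³ over 3.49×10^14 m² → Δh = 1.05 m.

≈ 1.05 m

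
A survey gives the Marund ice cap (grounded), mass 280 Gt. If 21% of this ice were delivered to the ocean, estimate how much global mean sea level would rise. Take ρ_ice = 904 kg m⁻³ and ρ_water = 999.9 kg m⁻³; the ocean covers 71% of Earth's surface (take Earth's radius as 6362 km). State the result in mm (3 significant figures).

≈ 0.163 mm

Marund: 0.21 × 280 Gt = 5.880×10^13 kg; dividing by ρ_w = 999.9 kg m⁻³ gives 5.881×10^10 m³ of water.
Spread over 3.61×10^14 m² of ocean, Δh = 5.881×10^10 / 3.61×10^14 = 1.63×10^-4 m = 0.163 mm.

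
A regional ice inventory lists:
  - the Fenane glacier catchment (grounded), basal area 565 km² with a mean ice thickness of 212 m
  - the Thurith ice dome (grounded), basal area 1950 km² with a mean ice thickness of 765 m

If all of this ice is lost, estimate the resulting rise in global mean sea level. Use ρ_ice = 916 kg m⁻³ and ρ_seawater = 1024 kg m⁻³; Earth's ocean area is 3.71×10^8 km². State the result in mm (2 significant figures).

≈ 3.9 mm

Fenane: ice volume = 565 km² × 212 m = 119.8 km³; 119.8 × (916/1024) = 107.1 km³ of water.
Thurith: ice volume = 1950 km² × 765 m = 1492 km³; 1492 × (916/1024) = 1334 km³ of water.
Total added water ≈ 1.442×10^12 m³ over 3.71×10^14 m² → Δh = 3.89×10^-3 m = 3.9 mm.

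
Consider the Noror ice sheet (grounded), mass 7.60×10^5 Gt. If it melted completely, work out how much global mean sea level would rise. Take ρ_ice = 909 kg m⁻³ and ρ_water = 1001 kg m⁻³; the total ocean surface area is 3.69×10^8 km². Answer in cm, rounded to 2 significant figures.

Noror: 7.60×10^5 Gt = 7.600×10^17 kg; dividing by ρ_w = 1001 kg m⁻³ gives 7.592×10^14 m³ of water.
Spread over 3.69×10^14 m² of ocean, Δh = 7.592×10^14 / 3.69×10^14 = 2.06 m = 210 cm.

≈ 210 cm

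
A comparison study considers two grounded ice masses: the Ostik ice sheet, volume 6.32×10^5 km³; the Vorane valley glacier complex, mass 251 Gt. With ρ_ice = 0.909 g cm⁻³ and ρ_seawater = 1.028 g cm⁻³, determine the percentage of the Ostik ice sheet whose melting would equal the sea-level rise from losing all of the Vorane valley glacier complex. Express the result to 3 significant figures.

Equal sea-level rise means equal mass of meltwater, i.e. equal mass of ice lost.
Ice mass of Vorane: 2.510×10^14 kg; ice mass of Ostik: 5.745×10^17 kg.
Fraction required = 2.510×10^14 / 5.745×10^17 = 4.37×10^-4 → 0.0437 %.

≈ 0.0437 %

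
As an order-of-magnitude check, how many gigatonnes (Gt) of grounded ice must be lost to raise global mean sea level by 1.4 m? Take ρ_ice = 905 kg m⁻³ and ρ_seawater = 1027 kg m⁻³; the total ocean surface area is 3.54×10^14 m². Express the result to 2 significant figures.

Required water volume = Δh × A = 1.4 m × 3.54×10^14 m² = 4.956×10^14 m³.
ρ_w = 1027 kg m⁻³, so the mass of water = 4.956×10^14 m³ × 1027 kg m⁻³ = 5.090×10^17 kg = 5.1×10^5 Gt (and the same mass of ice, by conservation).

≈ 5.1×10^5 Gt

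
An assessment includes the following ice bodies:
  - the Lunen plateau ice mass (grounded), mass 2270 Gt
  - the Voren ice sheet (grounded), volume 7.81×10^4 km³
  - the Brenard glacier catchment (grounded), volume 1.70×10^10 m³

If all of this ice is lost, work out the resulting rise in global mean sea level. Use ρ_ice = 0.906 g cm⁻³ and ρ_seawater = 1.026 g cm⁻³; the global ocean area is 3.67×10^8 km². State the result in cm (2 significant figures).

Lunen: 2270 Gt = 2.270×10^15 kg; dividing by ρ_w = 1.026 g cm⁻³ = 1026 kg m⁻³ gives 2.212×10^12 m³ of water.
Voren: 7.81×10^4 km³ × (906/1026) = 6.897×10^4 km³ of water.
Brenard: 1.70×10^10 m³ × (906/1026) = 1.501×10^10 m³ of water.
Total added water ≈ 7.119×10^13 m³ over 3.67×10^14 m² → Δh = 0.194 m = 19 cm.

≈ 19 cm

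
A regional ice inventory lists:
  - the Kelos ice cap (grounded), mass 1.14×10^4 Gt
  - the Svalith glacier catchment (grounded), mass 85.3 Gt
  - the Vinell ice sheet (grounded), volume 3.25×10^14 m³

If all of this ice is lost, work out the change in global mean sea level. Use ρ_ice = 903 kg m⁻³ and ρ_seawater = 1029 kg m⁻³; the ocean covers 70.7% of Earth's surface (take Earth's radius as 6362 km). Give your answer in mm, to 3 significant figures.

Kelos: 1.14×10^4 Gt = 1.140×10^16 kg; dividing by ρ_w = 1029 kg m⁻³ gives 1.108×10^13 m³ of water.
Svalith: 85.3 Gt = 8.530×10^13 kg; dividing by ρ_w = 1029 kg m⁻³ gives 8.290×10^10 m³ of water.
Vinell: 3.25×10^14 m³ × (903/1029) = 2.852×10^14 m³ of water.
Total added water ≈ 2.964×10^14 m³ over 3.60×10^14 m² → Δh = 0.824 m = 824 mm.

≈ 824 mm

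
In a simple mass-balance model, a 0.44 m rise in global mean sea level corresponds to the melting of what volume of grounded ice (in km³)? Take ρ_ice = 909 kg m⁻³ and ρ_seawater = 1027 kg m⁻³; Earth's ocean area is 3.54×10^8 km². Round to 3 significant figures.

≈ 1.76×10^5 km³

Required water volume = Δh × A = 0.44 m × 3.54×10^14 m² = 1.558×10^14 m³ = 1.558×10^5 km³.
Ice volume = water volume × ρ_w/ρ_ice = 1.558×10^5 × 1027/909 = 1.76×10^5 km³.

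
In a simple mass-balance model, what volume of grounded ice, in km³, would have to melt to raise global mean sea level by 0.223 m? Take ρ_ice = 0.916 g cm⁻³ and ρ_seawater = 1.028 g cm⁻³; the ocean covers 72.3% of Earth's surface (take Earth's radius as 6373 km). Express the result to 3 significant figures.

Required water volume = Δh × A = 0.223 m × 3.69×10^14 m² = 8.229×10^13 m³ = 8.229×10^4 km³.
Ice volume = water volume × ρ_w/ρ_ice = 8.229×10^4 × 1028/916 = 9.24×10^4 km³.

≈ 9.24×10^4 km³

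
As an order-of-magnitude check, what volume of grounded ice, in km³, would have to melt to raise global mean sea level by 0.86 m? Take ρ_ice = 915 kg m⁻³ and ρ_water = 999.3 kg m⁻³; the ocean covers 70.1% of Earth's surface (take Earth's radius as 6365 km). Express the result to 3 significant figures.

Required water volume = Δh × A = 0.86 m × 3.57×10^14 m² = 3.069×10^14 m³ = 3.069×10^5 km³.
Ice volume = water volume × ρ_w/ρ_ice = 3.069×10^5 × 999.3/915 = 3.35×10^5 km³.

≈ 3.35×10^5 km³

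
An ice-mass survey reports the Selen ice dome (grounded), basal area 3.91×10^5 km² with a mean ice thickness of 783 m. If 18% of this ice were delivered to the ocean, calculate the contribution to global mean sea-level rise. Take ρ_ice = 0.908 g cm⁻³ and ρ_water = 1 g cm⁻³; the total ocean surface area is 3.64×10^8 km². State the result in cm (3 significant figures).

≈ 13.7 cm

Selen: ice volume = 3.91×10^5 km² × 783 m = 3.062×10^5 km³; 0.18 × 3.062×10^5 × (908/1000) = 5.004×10^4 km³ of water.
Spread over 3.64×10^14 m² of ocean, Δh = 5.004×10^13 / 3.64×10^14 = 0.137 m = 13.7 cm.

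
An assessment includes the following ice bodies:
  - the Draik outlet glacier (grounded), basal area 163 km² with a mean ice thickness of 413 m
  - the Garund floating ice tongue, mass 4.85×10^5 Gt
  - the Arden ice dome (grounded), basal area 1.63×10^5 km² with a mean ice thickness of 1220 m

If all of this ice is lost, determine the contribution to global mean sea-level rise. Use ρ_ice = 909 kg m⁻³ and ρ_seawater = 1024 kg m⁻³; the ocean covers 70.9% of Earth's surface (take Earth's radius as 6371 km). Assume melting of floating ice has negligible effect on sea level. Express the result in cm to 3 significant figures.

≈ 48.8 cm

Draik: ice volume = 163 km² × 413 m = 67.32 km³; 67.32 × (909/1024) = 59.76 km³ of water.
The Garund floating ice tongue is floating and already displaces its own weight of water, so its melt adds essentially nothing to sea level.
Arden: ice volume = 1.63×10^5 km² × 1220 m = 1.989×10^5 km³; 1.989×10^5 × (909/1024) = 1.765×10^5 km³ of water.
Total added water ≈ 1.766×10^14 m³ over 3.62×10^14 m² → Δh = 0.488 m = 48.8 cm.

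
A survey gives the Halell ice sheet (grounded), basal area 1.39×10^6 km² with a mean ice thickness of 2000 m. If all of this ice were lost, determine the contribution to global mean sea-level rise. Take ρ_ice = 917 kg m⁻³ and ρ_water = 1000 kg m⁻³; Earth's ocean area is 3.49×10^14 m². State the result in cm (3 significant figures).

Halell: ice volume = 1.39×10^6 km² × 2000 m = 2.780×10^6 km³; 2.780×10^6 × (917/1000) = 2.549×10^6 km³ of water.
Spread over 3.49×10^14 m² of ocean, Δh = 2.549×10^15 / 3.49×10^14 = 7.30 m = 730 cm.

≈ 730 cm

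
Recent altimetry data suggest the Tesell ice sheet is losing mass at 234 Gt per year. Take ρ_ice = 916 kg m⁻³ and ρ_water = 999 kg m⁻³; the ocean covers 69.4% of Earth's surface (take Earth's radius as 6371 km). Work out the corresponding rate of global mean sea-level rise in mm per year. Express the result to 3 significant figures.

ρ_w = 999 kg m⁻³. Annual water volume added = 234 Gt / ρ_w = 2.340×10^14 kg / 999 kg m⁻³ = 2.342×10^11 m³.
Δh per year = 2.342×10^11 / 3.54×10^14 = 6.62×10^-4 m = 0.662 mm.

≈ 0.662 mm/yr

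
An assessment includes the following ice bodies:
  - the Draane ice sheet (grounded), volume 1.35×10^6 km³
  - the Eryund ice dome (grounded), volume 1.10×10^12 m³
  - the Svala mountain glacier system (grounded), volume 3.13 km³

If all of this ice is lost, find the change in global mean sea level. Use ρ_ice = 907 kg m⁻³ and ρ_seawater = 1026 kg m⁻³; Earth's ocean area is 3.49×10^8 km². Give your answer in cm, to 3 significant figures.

≈ 342 cm

Draane: 1.35×10^6 km³ × (907/1026) = 1.193×10^6 km³ of water.
Eryund: 1.10×10^12 m³ × (907/1026) = 9.724×10^11 m³ of water.
Svala: 3.13 km³ × (907/1026) = 2.767 km³ of water.
Total added water ≈ 1.194×10^15 m³ over 3.49×10^14 m² → Δh = 3.42 m = 342 cm.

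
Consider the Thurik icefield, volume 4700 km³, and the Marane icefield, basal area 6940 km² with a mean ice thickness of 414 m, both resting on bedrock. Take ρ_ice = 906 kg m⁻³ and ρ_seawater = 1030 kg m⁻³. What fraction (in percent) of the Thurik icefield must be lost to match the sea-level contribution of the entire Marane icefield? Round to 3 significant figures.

Equal sea-level rise means equal mass of meltwater, i.e. equal mass of ice lost.
Ice mass of Marane: 2.603×10^15 kg; ice mass of Thurik: 4.258×10^15 kg.
Fraction required = 2.603×10^15 / 4.258×10^15 = 0.611 → 61.1 %.

≈ 61.1 %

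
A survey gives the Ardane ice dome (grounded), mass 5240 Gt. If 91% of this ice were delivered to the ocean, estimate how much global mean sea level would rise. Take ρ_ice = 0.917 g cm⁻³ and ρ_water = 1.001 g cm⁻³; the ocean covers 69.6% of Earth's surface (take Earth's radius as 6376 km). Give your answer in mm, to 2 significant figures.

Ardane: 0.91 × 5240 Gt = 4.768×10^15 kg; dividing by ρ_w = 1.001 g cm⁻³ = 1001 kg m⁻³ gives 4.764×10^12 m³ of water.
Spread over 3.56×10^14 m² of ocean, Δh = 4.764×10^12 / 3.56×10^14 = 0.0134 m = 13 mm.

≈ 13 mm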